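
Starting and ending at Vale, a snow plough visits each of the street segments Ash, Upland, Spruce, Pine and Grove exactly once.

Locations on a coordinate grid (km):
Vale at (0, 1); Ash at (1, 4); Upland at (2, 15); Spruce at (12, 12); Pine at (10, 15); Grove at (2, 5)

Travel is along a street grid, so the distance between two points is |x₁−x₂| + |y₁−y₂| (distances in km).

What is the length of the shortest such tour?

Minimum total distance: 52 km.

There are 60 distinct closed tours to check (reversals are equivalent).
Vale - Ash - Upland - Spruce - Pine - Grove - Vale: 4+12+13+5+18+6 = 58
Vale - Ash - Upland - Spruce - Grove - Pine - Vale: 4+12+13+17+18+24 = 88
Vale - Ash - Upland - Pine - Spruce - Grove - Vale: 4+12+8+5+17+6 = 52
Vale - Ash - Upland - Pine - Grove - Spruce - Vale: 4+12+8+18+17+23 = 82
Vale - Ash - Upland - Grove - Spruce - Pine - Vale: 4+12+10+17+5+24 = 72
Vale - Ash - Upland - Grove - Pine - Spruce - Vale: 4+12+10+18+5+23 = 72
Vale - Ash - Spruce - Upland - Pine - Grove - Vale: 4+19+13+8+18+6 = 68
Vale - Ash - Spruce - Upland - Grove - Pine - Vale: 4+19+13+10+18+24 = 88
Vale - Ash - Spruce - Pine - Upland - Grove - Vale: 4+19+5+8+10+6 = 52
Vale - Ash - Spruce - Pine - Grove - Upland - Vale: 4+19+5+18+10+16 = 72
Vale - Ash - Spruce - Grove - Upland - Pine - Vale: 4+19+17+10+8+24 = 82
Vale - Ash - Spruce - Grove - Pine - Upland - Vale: 4+19+17+18+8+16 = 82
Vale - Ash - Pine - Upland - Spruce - Grove - Vale: 4+20+8+13+17+6 = 68
Vale - Ash - Pine - Upland - Grove - Spruce - Vale: 4+20+8+10+17+23 = 82
… (46 more)
The minimum is 52.
One optimal route: Vale → Ash → Upland → Pine → Spruce → Grove → Vale (or its reverse).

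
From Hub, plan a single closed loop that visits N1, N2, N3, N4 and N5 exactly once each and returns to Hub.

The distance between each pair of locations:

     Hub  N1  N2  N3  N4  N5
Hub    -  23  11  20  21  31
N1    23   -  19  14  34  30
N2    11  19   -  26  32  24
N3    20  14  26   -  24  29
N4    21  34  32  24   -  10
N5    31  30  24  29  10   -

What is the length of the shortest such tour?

Hub - N1 - N2 - N3 - N4 - N5 - Hub: 23+19+26+24+10+31 = 133
Hub - N1 - N2 - N3 - N5 - N4 - Hub: 23+19+26+29+10+21 = 128
Hub - N1 - N2 - N4 - N3 - N5 - Hub: 23+19+32+24+29+31 = 158
Hub - N1 - N2 - N4 - N5 - N3 - Hub: 23+19+32+10+29+20 = 133
Hub - N1 - N2 - N5 - N3 - N4 - Hub: 23+19+24+29+24+21 = 140
Hub - N1 - N2 - N5 - N4 - N3 - Hub: 23+19+24+10+24+20 = 120
Hub - N1 - N3 - N2 - N4 - N5 - Hub: 23+14+26+32+10+31 = 136
Hub - N1 - N3 - N2 - N5 - N4 - Hub: 23+14+26+24+10+21 = 118
Hub - N1 - N3 - N4 - N2 - N5 - Hub: 23+14+24+32+24+31 = 148
Hub - N1 - N3 - N4 - N5 - N2 - Hub: 23+14+24+10+24+11 = 106
Hub - N1 - N3 - N5 - N2 - N4 - Hub: 23+14+29+24+32+21 = 143
Hub - N1 - N3 - N5 - N4 - N2 - Hub: 23+14+29+10+32+11 = 119
Hub - N1 - N4 - N2 - N3 - N5 - Hub: 23+34+32+26+29+31 = 175
Hub - N1 - N4 - N2 - N5 - N3 - Hub: 23+34+32+24+29+20 = 162
… (46 more)
Hub - N2 - N1 - N3 - N5 - N4 - Hub: 11+19+14+29+10+21 = 104  ← best
The minimum is 104.
One optimal route: Hub → N2 → N1 → N3 → N5 → N4 → Hub (or its reverse).

104 — the shortest possible round trip.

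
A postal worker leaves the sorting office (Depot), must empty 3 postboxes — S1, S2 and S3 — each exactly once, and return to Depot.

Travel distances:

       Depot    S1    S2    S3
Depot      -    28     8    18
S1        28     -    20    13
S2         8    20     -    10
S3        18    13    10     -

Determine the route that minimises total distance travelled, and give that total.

Minimum total distance: 59.

Depot→S1→S2→S3→Depot: 28+20+10+18 = 76
Depot→S1→S3→S2→Depot: 28+13+10+8 = 59
Depot→S2→S1→S3→Depot: 8+20+13+18 = 59
The minimum is 59.
One optimal route: Depot → S1 → S3 → S2 → Depot (or its reverse).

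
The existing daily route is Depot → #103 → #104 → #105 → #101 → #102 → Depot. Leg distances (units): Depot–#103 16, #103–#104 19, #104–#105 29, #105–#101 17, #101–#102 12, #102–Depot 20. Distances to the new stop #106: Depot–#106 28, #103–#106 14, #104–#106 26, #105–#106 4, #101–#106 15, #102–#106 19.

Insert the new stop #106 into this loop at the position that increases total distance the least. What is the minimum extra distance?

Minimum extra distance: 1, inserting #106 between #104 and #105.

Insertion cost between consecutive stops i–j is d(i,#106) + d(#106,j) − d(i,j):
  between Depot and #103: 28 + 14 − 16 = 26
  between #103 and #104: 14 + 26 − 19 = 21
  between #104 and #105: 26 + 4 − 29 = 1
  between #105 and #101: 4 + 15 − 17 = 2
  between #101 and #102: 15 + 19 − 12 = 22
  between #102 and Depot: 19 + 28 − 20 = 27
Cheapest insertion is between #104 and #105, adding 1.
New total = 113 + 1 = 114.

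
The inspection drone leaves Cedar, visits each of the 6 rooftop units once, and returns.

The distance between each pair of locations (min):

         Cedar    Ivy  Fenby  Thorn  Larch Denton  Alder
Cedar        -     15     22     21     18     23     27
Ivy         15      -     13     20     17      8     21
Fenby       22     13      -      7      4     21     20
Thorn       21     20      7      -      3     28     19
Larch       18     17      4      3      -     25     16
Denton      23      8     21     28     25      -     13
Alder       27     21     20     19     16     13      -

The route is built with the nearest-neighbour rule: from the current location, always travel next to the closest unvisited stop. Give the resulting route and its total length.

84 min along Cedar → Ivy → Denton → Alder → Larch → Thorn → Fenby → Cedar.

Cedar → [Ivy:15 / Larch:18 / Thorn:21 / Fenby:22 / Denton:23 / Alder:27] → Ivy (15)
Ivy → [Denton:8 / Fenby:13 / Larch:17 / Thorn:20 / Alder:21] → Denton (8)
Denton → [Alder:13 / Fenby:21 / Larch:25 / Thorn:28] → Alder (13)
Alder → [Larch:16 / Thorn:19 / Fenby:20] → Larch (16)
Larch → [Thorn:3 / Fenby:4] → Thorn (3)
Thorn → [Fenby:7] → Fenby (7)
Return Fenby→Cedar: 22.
Total = 15 + 8 + 13 + 16 + 3 + 7 + 22 = 84.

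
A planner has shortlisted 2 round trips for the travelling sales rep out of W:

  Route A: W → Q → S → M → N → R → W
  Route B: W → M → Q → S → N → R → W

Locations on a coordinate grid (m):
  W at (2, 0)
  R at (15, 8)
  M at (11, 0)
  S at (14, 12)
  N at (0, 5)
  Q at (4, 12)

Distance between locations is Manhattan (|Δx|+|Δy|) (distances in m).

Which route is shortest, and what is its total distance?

Route A: 14 + 10 + 15 + 16 + 18 + 21 = 94
Route B: 9 + 19 + 10 + 21 + 18 + 21 = 98

Shortest is Route A, total 94 m.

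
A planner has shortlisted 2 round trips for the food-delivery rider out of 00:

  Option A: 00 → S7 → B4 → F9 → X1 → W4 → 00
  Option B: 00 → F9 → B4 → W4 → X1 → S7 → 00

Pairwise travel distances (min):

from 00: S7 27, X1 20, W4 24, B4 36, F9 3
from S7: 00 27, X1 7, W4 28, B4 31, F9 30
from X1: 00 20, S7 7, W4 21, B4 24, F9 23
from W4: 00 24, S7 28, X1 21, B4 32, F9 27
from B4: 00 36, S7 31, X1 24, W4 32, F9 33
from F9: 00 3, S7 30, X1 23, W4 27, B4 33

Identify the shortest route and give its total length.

Option A: 27 + 31 + 33 + 23 + 21 + 24 = 159
Option B: 3 + 33 + 32 + 21 + 7 + 27 = 123

Shortest is Option B, total 123 min.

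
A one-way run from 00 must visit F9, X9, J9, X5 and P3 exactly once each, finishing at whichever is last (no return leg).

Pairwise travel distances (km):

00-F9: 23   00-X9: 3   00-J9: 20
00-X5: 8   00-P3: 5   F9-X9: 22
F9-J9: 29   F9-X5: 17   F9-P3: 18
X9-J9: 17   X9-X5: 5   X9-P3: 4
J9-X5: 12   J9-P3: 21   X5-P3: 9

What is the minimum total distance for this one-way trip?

54 km — the minimum one-way total.

There are 5! = 120 possible orderings.
00 → F9 → X9 → J9 → X5 → P3: 23+22+17+12+9 = 83
00 → F9 → X9 → J9 → P3 → X5: 23+22+17+21+9 = 92
00 → F9 → X9 → X5 → J9 → P3: 23+22+5+12+21 = 83
00 → F9 → X9 → X5 → P3 → J9: 23+22+5+9+21 = 80
00 → F9 → X9 → P3 → J9 → X5: 23+22+4+21+12 = 82
00 → F9 → X9 → P3 → X5 → J9: 23+22+4+9+12 = 70
00 → F9 → J9 → X9 → X5 → P3: 23+29+17+5+9 = 83
00 → F9 → J9 → X9 → P3 → X5: 23+29+17+4+9 = 82
00 → F9 → J9 → X5 → X9 → P3: 23+29+12+5+4 = 73
00 → F9 → J9 → X5 → P3 → X9: 23+29+12+9+4 = 77
00 → F9 → J9 → P3 → X9 → X5: 23+29+21+4+5 = 82
00 → F9 → J9 → P3 → X5 → X9: 23+29+21+9+5 = 87
00 → F9 → X5 → X9 → J9 → P3: 23+17+5+17+21 = 83
00 → F9 → X5 → X9 → P3 → J9: 23+17+5+4+21 = 70
… (106 more)
00 → X9 → P3 → F9 → X5 → J9: 3+4+18+17+12 = 54  ← best
The minimum is 54.
One shortest path: 00 → X9 → P3 → F9 → X5 → J9.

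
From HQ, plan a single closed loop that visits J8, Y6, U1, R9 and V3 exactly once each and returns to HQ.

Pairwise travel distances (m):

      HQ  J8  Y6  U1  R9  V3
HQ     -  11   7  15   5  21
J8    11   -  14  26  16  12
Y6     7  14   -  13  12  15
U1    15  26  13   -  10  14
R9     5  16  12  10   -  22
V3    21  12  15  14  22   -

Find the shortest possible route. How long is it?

Minimum total distance: 62 m.

With 5 stops there are 5!/2 = 60 distinct round trips (a route and its reverse cost the same).
HQ-J8-Y6-U1-R9-V3-HQ: 11+14+13+10+22+21 = 91
HQ-J8-Y6-U1-V3-R9-HQ: 11+14+13+14+22+5 = 79
HQ-J8-Y6-R9-U1-V3-HQ: 11+14+12+10+14+21 = 82
HQ-J8-Y6-R9-V3-U1-HQ: 11+14+12+22+14+15 = 88
HQ-J8-Y6-V3-U1-R9-HQ: 11+14+15+14+10+5 = 69
HQ-J8-Y6-V3-R9-U1-HQ: 11+14+15+22+10+15 = 87
HQ-J8-U1-Y6-R9-V3-HQ: 11+26+13+12+22+21 = 105
HQ-J8-U1-Y6-V3-R9-HQ: 11+26+13+15+22+5 = 92
HQ-J8-U1-R9-Y6-V3-HQ: 11+26+10+12+15+21 = 95
HQ-J8-U1-R9-V3-Y6-HQ: 11+26+10+22+15+7 = 91
HQ-J8-U1-V3-Y6-R9-HQ: 11+26+14+15+12+5 = 83
HQ-J8-U1-V3-R9-Y6-HQ: 11+26+14+22+12+7 = 92
HQ-J8-R9-Y6-U1-V3-HQ: 11+16+12+13+14+21 = 87
HQ-J8-R9-Y6-V3-U1-HQ: 11+16+12+15+14+15 = 83
… (46 more)
HQ-Y6-J8-V3-U1-R9-HQ: 7+14+12+14+10+5 = 62  ← best
The minimum is 62.
One optimal route: HQ → Y6 → J8 → V3 → U1 → R9 → HQ (or its reverse).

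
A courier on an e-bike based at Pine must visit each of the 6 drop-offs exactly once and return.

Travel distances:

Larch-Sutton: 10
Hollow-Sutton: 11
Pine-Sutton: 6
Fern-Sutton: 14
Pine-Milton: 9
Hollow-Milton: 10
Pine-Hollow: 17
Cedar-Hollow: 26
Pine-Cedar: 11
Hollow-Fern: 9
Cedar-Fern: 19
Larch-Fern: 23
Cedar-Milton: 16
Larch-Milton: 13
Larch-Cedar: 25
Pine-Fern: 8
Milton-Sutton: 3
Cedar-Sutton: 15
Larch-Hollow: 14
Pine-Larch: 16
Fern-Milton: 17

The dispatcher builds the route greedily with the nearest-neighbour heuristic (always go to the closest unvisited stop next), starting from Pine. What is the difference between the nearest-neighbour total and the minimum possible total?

Pine: Sutton=6, Fern=8, Milton=9, Cedar=11, Larch=16, Hollow=17 ⇒ Sutton
Sutton: Milton=3, Larch=10, Hollow=11, Fern=14, Cedar=15 ⇒ Milton
Milton: Hollow=10, Larch=13, Cedar=16, Fern=17 ⇒ Hollow
Hollow: Fern=9, Larch=14, Cedar=26 ⇒ Fern
Fern: Cedar=19, Larch=23 ⇒ Cedar
Cedar: Larch=25 ⇒ Larch
NN route Pine → Sutton → Milton → Hollow → Fern → Cedar → Larch → Pine costs 88.
Optimal: Pine → Cedar → Milton → Sutton → Larch → Hollow → Fern → Pine costs 71 (by enumerating all 360 distinct tours).
Excess = 88 − 71 = 17.

17 longer than the optimal tour.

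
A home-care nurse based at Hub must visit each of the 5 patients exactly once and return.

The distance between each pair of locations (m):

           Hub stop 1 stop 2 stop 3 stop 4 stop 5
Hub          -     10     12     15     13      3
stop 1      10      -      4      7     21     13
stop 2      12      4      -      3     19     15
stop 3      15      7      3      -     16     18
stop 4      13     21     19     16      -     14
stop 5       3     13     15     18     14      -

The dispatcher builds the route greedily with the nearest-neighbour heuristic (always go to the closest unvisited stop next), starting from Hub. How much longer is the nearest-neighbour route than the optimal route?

Hub: stop 5=3, stop 1=10, stop 2=12, stop 4=13, stop 3=15 ⇒ stop 5
stop 5: stop 1=13, stop 4=14, stop 2=15, stop 3=18 ⇒ stop 1
stop 1: stop 2=4, stop 3=7, stop 4=21 ⇒ stop 2
stop 2: stop 3=3, stop 4=19 ⇒ stop 3
stop 3: stop 4=16 ⇒ stop 4
NN route Hub → stop 5 → stop 1 → stop 2 → stop 3 → stop 4 → Hub costs 52.
Optimal: Hub → stop 1 → stop 2 → stop 3 → stop 4 → stop 5 → Hub costs 50 (by enumerating all 60 distinct tours).
Excess = 52 − 50 = 2.

Excess over optimum: 2 m.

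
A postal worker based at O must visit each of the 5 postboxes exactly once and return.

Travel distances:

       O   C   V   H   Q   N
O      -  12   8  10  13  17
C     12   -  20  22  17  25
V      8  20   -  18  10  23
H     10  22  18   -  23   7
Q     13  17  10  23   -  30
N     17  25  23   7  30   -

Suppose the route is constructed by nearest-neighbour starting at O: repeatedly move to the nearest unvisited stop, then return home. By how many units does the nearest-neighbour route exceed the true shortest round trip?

O: V=8, H=10, C=12, Q=13, N=17 ⇒ V
V: Q=10, H=18, C=20, N=23 ⇒ Q
Q: C=17, H=23, N=30 ⇒ C
C: H=22, N=25 ⇒ H
H: N=7 ⇒ N
NN route O → V → Q → C → H → N → O costs 81.
Optimal: O → V → Q → C → N → H → O costs 77 (by enumerating all 60 distinct tours).
Excess = 81 − 77 = 4.

Excess over optimum: 4.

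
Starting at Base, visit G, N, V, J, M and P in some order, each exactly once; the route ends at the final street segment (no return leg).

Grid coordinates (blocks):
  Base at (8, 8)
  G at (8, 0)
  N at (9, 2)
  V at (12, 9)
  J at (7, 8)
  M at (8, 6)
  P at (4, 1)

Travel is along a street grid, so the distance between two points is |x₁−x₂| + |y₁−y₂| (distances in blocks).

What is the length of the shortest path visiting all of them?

Minimum one-way distance = 27 blocks.

There are 6! = 720 possible orderings.
Base - G - N - V - J - M - P: 8+3+10+6+3+9 = 39
Base - G - N - V - J - P - M: 8+3+10+6+10+9 = 46
Base - G - N - V - M - J - P: 8+3+10+7+3+10 = 41
Base - G - N - V - M - P - J: 8+3+10+7+9+10 = 47
Base - G - N - V - P - J - M: 8+3+10+16+10+3 = 50
Base - G - N - V - P - M - J: 8+3+10+16+9+3 = 49
Base - G - N - J - V - M - P: 8+3+8+6+7+9 = 41
Base - G - N - J - V - P - M: 8+3+8+6+16+9 = 50
… (712 more)
Base - V - J - M - N - G - P: 5+6+3+5+3+5 = 27  ← best
The minimum is 27.
One shortest path: Base → V → J → M → N → G → P.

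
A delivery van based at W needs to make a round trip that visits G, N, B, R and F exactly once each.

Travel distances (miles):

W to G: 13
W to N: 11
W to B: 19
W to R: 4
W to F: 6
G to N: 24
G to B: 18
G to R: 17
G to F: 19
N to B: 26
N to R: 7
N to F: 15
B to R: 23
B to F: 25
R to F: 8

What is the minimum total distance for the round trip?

There are 60 distinct closed tours to check (reversals are equivalent).
W - G - N - B - R - F - W: 13+24+26+23+8+6 = 100
W - G - N - B - F - R - W: 13+24+26+25+8+4 = 100
W - G - N - R - B - F - W: 13+24+7+23+25+6 = 98
W - G - N - R - F - B - W: 13+24+7+8+25+19 = 96
W - G - N - F - B - R - W: 13+24+15+25+23+4 = 104
W - G - N - F - R - B - W: 13+24+15+8+23+19 = 102
W - G - B - N - R - F - W: 13+18+26+7+8+6 = 78
W - G - B - N - F - R - W: 13+18+26+15+8+4 = 84
W - G - B - R - N - F - W: 13+18+23+7+15+6 = 82
W - G - B - R - F - N - W: 13+18+23+8+15+11 = 88
W - G - B - F - N - R - W: 13+18+25+15+7+4 = 82
W - G - B - F - R - N - W: 13+18+25+8+7+11 = 82
W - G - R - N - B - F - W: 13+17+7+26+25+6 = 94
W - G - R - N - F - B - W: 13+17+7+15+25+19 = 96
… (46 more)
The minimum is 78.
One optimal route: W → G → B → N → R → F → W (or its reverse).

78 miles — the shortest possible round trip.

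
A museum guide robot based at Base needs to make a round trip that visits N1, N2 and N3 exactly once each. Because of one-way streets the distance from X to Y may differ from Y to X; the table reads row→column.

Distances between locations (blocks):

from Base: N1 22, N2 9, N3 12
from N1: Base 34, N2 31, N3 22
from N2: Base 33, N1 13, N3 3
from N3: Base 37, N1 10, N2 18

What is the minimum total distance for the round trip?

Shortest round trip = 56 blocks.

Base - N1 - N2 - N3 - Base: 22+31+3+37 = 93
Base - N1 - N3 - N2 - Base: 22+22+18+33 = 95
Base - N2 - N1 - N3 - Base: 9+13+22+37 = 81
Base - N2 - N3 - N1 - Base: 9+3+10+34 = 56
Base - N3 - N1 - N2 - Base: 12+10+31+33 = 86
Base - N3 - N2 - N1 - Base: 12+18+13+34 = 77
The minimum is 56.
One optimal route: Base → N2 → N3 → N1 → Base.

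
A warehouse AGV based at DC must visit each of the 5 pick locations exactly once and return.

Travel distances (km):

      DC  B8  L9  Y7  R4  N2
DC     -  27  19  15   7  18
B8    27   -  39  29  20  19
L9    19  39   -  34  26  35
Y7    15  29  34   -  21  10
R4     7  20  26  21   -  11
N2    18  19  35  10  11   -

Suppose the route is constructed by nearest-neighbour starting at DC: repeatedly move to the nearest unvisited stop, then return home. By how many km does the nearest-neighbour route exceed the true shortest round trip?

Excess over optimum: 6 km.

DC: R4=7, Y7=15, N2=18, L9=19, B8=27 ⇒ R4
R4: N2=11, B8=20, Y7=21, L9=26 ⇒ N2
N2: Y7=10, B8=19, L9=35 ⇒ Y7
Y7: B8=29, L9=34 ⇒ B8
B8: L9=39 ⇒ L9
NN route DC → R4 → N2 → Y7 → B8 → L9 → DC costs 115.
Optimal: DC → L9 → Y7 → N2 → B8 → R4 → DC costs 109 (by enumerating all 60 distinct tours).
Excess = 115 − 109 = 6.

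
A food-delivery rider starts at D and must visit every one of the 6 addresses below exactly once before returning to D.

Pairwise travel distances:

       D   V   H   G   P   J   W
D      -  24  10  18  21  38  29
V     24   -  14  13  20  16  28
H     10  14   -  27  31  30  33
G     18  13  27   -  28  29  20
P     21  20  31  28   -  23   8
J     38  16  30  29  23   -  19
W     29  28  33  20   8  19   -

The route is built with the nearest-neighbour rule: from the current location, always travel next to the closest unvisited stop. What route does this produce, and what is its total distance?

At D the remaining stops are H 10, G 18, P 21, V 24, W 29, J 38; go to H.
At H the remaining stops are V 14, G 27, J 30, P 31, W 33; go to V.
At V the remaining stops are G 13, J 16, P 20, W 28; go to G.
At G the remaining stops are W 20, P 28, J 29; go to W.
At W the remaining stops are P 8, J 19; go to P.
At P the remaining stops are J 23; go to J.
Return J→D: 38.
Total = 10 + 14 + 13 + 20 + 8 + 23 + 38 = 126.

Total distance 126 via the nearest-neighbour route D → H → V → G → W → P → J → D.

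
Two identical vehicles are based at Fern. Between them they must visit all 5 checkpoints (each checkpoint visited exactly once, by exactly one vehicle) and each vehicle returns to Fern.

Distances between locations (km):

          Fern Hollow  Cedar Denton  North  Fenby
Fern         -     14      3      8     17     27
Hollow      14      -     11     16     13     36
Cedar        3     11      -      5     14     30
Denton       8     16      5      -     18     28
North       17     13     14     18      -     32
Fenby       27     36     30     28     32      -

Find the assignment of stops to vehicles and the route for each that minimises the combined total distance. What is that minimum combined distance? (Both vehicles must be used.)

Check every non-empty split of the stops between the two vehicles; for each half take its own optimal tour:
  {Hollow} + {Cedar, Denton, North, Fenby}: 28 + 85 = 113
  {Cedar} + {Hollow, Denton, North, Fenby}: 6 + 95 = 101
  {Hollow, Cedar} + {Denton, North, Fenby}: 28 + 85 = 113
  {Denton} + {Hollow, Cedar, North, Fenby}: 16 + 86 = 102
  {Hollow, Denton} + {Cedar, North, Fenby}: 38 + 76 = 114
  {Cedar, Denton} + {Hollow, North, Fenby}: 16 + 86 = 102
  … (15 splits in total)
Best: vehicle 1 Fern → Cedar → Fern = 6; vehicle 2 Fern → Hollow → North → Fenby → Denton → Fern = 95; combined 101.

101 km — the smallest possible combined total.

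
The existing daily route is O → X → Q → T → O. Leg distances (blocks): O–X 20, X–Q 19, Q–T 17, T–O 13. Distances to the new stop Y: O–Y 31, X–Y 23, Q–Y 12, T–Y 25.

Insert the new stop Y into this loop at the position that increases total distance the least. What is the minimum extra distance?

+16 blocks — insert Y between X and Q.

Insertion cost between consecutive stops i–j is d(i,Y) + d(Y,j) − d(i,j):
  between O and X: 31 + 23 − 20 = 34
  between X and Q: 23 + 12 − 19 = 16
  between Q and T: 12 + 25 − 17 = 20
  between T and O: 25 + 31 − 13 = 43
Cheapest insertion is between X and Q, adding 16.
New total = 69 + 16 = 85.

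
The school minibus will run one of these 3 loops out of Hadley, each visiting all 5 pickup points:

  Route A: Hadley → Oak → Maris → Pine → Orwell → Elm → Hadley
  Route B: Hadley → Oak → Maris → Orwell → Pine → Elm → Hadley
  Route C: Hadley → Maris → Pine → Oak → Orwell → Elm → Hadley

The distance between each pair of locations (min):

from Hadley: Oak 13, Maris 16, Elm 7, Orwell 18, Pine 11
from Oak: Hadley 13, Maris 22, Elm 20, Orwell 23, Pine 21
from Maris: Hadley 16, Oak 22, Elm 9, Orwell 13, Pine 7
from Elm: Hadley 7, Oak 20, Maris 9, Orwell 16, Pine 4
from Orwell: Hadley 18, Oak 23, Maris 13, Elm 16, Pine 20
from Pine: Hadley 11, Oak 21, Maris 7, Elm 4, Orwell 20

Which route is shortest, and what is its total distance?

Route A: 13 + 22 + 7 + 20 + 16 + 7 = 85
Route B: 13 + 22 + 13 + 20 + 4 + 7 = 79
Route C: 16 + 7 + 21 + 23 + 16 + 7 = 90

Shortest is Route B, total 79 min.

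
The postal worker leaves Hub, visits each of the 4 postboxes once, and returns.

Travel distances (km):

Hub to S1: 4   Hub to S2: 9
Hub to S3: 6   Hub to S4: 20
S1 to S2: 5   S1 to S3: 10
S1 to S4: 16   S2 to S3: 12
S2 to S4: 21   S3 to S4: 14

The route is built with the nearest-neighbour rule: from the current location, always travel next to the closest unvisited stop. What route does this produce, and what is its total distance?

At Hub the remaining stops are S1 4, S3 6, S2 9, S4 20; go to S1.
At S1 the remaining stops are S2 5, S3 10, S4 16; go to S2.
At S2 the remaining stops are S3 12, S4 21; go to S3.
At S3 the remaining stops are S4 14; go to S4.
Return S4→Hub: 20.
Total = 4 + 5 + 12 + 14 + 20 = 55.

Total distance 55 km via the nearest-neighbour route Hub → S1 → S2 → S3 → S4 → Hub.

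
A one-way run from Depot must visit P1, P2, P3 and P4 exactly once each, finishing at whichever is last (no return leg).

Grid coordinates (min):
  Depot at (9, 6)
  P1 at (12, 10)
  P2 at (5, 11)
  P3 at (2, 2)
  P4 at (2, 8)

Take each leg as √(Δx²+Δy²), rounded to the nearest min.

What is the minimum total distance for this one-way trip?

Shortest open route: 22 min.

There are 4! = 24 possible orderings.
Depot - P1 - P2 - P3 - P4: 5+7+9+6 = 27
Depot - P1 - P2 - P4 - P3: 5+7+4+6 = 22
Depot - P1 - P3 - P2 - P4: 5+13+9+4 = 31
Depot - P1 - P3 - P4 - P2: 5+13+6+4 = 28
Depot - P1 - P4 - P2 - P3: 5+10+4+9 = 28
Depot - P1 - P4 - P3 - P2: 5+10+6+9 = 30
Depot - P2 - P1 - P3 - P4: 6+7+13+6 = 32
Depot - P2 - P1 - P4 - P3: 6+7+10+6 = 29
Depot - P2 - P3 - P1 - P4: 6+9+13+10 = 38
Depot - P2 - P3 - P4 - P1: 6+9+6+10 = 31
Depot - P2 - P4 - P1 - P3: 6+4+10+13 = 33
Depot - P2 - P4 - P3 - P1: 6+4+6+13 = 29
Depot - P3 - P1 - P2 - P4: 8+13+7+4 = 32
Depot - P3 - P1 - P4 - P2: 8+13+10+4 = 35
… (10 more)
The minimum is 22.
One shortest path: Depot → P1 → P2 → P4 → P3.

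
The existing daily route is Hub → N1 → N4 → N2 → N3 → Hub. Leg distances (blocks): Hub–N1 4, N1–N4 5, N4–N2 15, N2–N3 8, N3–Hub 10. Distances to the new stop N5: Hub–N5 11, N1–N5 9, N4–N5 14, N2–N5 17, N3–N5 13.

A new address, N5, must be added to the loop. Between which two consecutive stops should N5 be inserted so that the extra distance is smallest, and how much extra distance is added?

Insertion cost between consecutive stops i–j is d(i,N5) + d(N5,j) − d(i,j):
  between Hub and N1: 11 + 9 − 4 = 16
  between N1 and N4: 9 + 14 − 5 = 18
  between N4 and N2: 14 + 17 − 15 = 16
  between N2 and N3: 17 + 13 − 8 = 22
  between N3 and Hub: 13 + 11 − 10 = 14
Cheapest insertion is between N3 and Hub, adding 14.
New total = 42 + 14 = 56.

Minimum extra distance: 14 blocks, inserting N5 between N3 and Hub.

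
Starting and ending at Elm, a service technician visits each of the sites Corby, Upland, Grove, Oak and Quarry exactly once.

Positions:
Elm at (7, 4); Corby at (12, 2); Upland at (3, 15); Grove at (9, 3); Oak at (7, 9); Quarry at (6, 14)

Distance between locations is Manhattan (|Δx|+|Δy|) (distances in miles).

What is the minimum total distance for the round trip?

Elm-Corby-Upland-Grove-Oak-Quarry-Elm: 7+22+18+8+6+11 = 72
Elm-Corby-Upland-Grove-Quarry-Oak-Elm: 7+22+18+14+6+5 = 72
Elm-Corby-Upland-Oak-Grove-Quarry-Elm: 7+22+10+8+14+11 = 72
Elm-Corby-Upland-Oak-Quarry-Grove-Elm: 7+22+10+6+14+3 = 62
Elm-Corby-Upland-Quarry-Grove-Oak-Elm: 7+22+4+14+8+5 = 60
Elm-Corby-Upland-Quarry-Oak-Grove-Elm: 7+22+4+6+8+3 = 50
Elm-Corby-Grove-Upland-Oak-Quarry-Elm: 7+4+18+10+6+11 = 56
Elm-Corby-Grove-Upland-Quarry-Oak-Elm: 7+4+18+4+6+5 = 44
Elm-Corby-Grove-Oak-Upland-Quarry-Elm: 7+4+8+10+4+11 = 44
Elm-Corby-Grove-Oak-Quarry-Upland-Elm: 7+4+8+6+4+15 = 44
Elm-Corby-Grove-Quarry-Upland-Oak-Elm: 7+4+14+4+10+5 = 44
Elm-Corby-Grove-Quarry-Oak-Upland-Elm: 7+4+14+6+10+15 = 56
Elm-Corby-Oak-Upland-Grove-Quarry-Elm: 7+12+10+18+14+11 = 72
Elm-Corby-Oak-Upland-Quarry-Grove-Elm: 7+12+10+4+14+3 = 50
… (46 more)
The minimum is 44.
One optimal route: Elm → Corby → Grove → Upland → Quarry → Oak → Elm (or its reverse).

44 miles — the shortest possible round trip.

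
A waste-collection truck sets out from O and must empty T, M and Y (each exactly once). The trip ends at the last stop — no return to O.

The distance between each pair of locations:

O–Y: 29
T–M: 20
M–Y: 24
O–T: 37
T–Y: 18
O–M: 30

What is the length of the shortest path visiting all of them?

Shortest open route: 67.

There are 3! = 6 possible orderings.
O→T→M→Y: 37+20+24 = 81
O→T→Y→M: 37+18+24 = 79
O→M→T→Y: 30+20+18 = 68
O→M→Y→T: 30+24+18 = 72
O→Y→T→M: 29+18+20 = 67
O→Y→M→T: 29+24+20 = 73
The minimum is 67.
One shortest path: O → Y → T → M.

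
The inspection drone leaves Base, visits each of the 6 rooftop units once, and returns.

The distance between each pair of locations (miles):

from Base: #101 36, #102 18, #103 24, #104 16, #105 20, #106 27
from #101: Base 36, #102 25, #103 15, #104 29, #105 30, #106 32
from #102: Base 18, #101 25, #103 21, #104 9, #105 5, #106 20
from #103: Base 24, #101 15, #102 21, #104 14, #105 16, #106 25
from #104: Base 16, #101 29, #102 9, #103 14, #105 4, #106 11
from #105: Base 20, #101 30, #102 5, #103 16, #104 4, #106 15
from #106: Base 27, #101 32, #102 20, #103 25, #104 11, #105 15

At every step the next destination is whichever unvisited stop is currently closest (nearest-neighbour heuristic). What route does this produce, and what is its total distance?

Base → [#104:16 / #102:18 / #105:20 / #103:24 / #106:27 / #101:36] → #104 (16)
#104 → [#105:4 / #102:9 / #106:11 / #103:14 / #101:29] → #105 (4)
#105 → [#102:5 / #106:15 / #103:16 / #101:30] → #102 (5)
#102 → [#106:20 / #103:21 / #101:25] → #106 (20)
#106 → [#103:25 / #101:32] → #103 (25)
#103 → [#101:15] → #101 (15)
Return #101→Base: 36.
Total = 16 + 4 + 5 + 20 + 25 + 15 + 36 = 121.

Nearest-neighbour total = 121 miles; route Base → #104 → #105 → #102 → #106 → #103 → #101 → Base.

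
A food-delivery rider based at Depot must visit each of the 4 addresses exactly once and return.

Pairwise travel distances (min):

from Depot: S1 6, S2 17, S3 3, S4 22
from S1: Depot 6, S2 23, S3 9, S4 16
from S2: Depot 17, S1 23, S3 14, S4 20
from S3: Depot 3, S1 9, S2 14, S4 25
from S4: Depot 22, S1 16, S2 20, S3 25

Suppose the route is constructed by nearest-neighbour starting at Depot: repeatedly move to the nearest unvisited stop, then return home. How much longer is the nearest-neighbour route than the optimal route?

From Depot: S3=3, S1=6, S2=17, S4=22 → choose S3 (3).
From S3: S1=9, S2=14, S4=25 → choose S1 (9).
From S1: S4=16, S2=23 → choose S4 (16).
From S4: S2=20 → choose S2 (20).
NN route Depot → S3 → S1 → S4 → S2 → Depot costs 65.
Optimal: Depot → S1 → S4 → S2 → S3 → Depot costs 59 (by enumerating all 12 distinct tours).
Excess = 65 − 59 = 6.

6 min longer than the optimal tour.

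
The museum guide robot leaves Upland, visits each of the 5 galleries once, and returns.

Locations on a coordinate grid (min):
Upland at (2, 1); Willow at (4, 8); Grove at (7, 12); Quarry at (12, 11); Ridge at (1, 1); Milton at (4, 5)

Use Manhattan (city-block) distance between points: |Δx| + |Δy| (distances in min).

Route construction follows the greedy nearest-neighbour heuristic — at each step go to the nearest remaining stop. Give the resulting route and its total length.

Total distance 44 min via the nearest-neighbour route Upland → Ridge → Milton → Willow → Grove → Quarry → Upland.

At Upland the remaining stops are Ridge 1, Milton 6, Willow 9, Grove 16, Quarry 20; go to Ridge.
At Ridge the remaining stops are Milton 7, Willow 10, Grove 17, Quarry 21; go to Milton.
At Milton the remaining stops are Willow 3, Grove 10, Quarry 14; go to Willow.
At Willow the remaining stops are Grove 7, Quarry 11; go to Grove.
At Grove the remaining stops are Quarry 6; go to Quarry.
Return Quarry→Upland: 20.
Total = 1 + 7 + 3 + 7 + 6 + 20 = 44.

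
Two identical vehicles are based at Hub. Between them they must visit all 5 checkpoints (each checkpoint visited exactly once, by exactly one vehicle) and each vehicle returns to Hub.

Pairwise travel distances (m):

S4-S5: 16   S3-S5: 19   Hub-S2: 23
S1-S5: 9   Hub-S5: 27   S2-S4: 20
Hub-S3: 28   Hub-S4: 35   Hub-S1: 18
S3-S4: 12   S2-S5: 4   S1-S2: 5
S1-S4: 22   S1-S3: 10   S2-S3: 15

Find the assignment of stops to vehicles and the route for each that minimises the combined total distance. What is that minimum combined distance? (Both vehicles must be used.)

119 m — the smallest possible combined total.

There are 2^4 − 1 = 15 ways to divide the 5 stops into two non-empty groups. For each, the best each vehicle can do is its own shortest tour through its group:
  {S1} + {S2, S3, S4, S5}: 36 + 83 = 119
  {S2} + {S1, S3, S4, S5}: 46 + 83 = 129
  {S1, S2} + {S3, S4, S5}: 46 + 83 = 129
  {S3} + {S1, S2, S4, S5}: 56 + 78 = 134
  {S1, S3} + {S2, S4, S5}: 56 + 78 = 134
  {S2, S3} + {S1, S4, S5}: 66 + 78 = 144
  … (15 splits in total)
Best: vehicle 1 Hub → S1 → Hub = 36; vehicle 2 Hub → S2 → S5 → S4 → S3 → Hub = 83; combined 119.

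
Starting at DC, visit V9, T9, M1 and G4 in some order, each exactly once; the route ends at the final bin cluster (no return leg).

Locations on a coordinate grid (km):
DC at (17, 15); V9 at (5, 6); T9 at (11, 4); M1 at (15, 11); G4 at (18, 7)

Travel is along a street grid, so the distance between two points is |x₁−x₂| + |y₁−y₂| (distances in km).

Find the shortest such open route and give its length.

Minimum one-way distance = 31 km.

There are 4! = 24 possible orderings.
DC→V9→T9→M1→G4: 21+8+11+7 = 47
DC→V9→T9→G4→M1: 21+8+10+7 = 46
DC→V9→M1→T9→G4: 21+15+11+10 = 57
DC→V9→M1→G4→T9: 21+15+7+10 = 53
DC→V9→G4→T9→M1: 21+14+10+11 = 56
DC→V9→G4→M1→T9: 21+14+7+11 = 53
DC→T9→V9→M1→G4: 17+8+15+7 = 47
DC→T9→V9→G4→M1: 17+8+14+7 = 46
DC→T9→M1→V9→G4: 17+11+15+14 = 57
DC→T9→M1→G4→V9: 17+11+7+14 = 49
DC→T9→G4→V9→M1: 17+10+14+15 = 56
DC→T9→G4→M1→V9: 17+10+7+15 = 49
DC→M1→V9→T9→G4: 6+15+8+10 = 39
DC→M1→V9→G4→T9: 6+15+14+10 = 45
… (10 more)
DC→M1→G4→T9→V9: 6+7+10+8 = 31  ← best
The minimum is 31.
One shortest path: DC → M1 → G4 → T9 → V9.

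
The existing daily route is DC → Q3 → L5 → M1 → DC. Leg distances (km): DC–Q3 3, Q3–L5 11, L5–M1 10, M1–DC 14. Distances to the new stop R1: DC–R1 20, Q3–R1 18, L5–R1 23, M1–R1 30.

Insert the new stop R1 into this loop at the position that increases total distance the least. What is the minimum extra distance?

Insertion cost between consecutive stops i–j is d(i,R1) + d(R1,j) − d(i,j):
  between DC and Q3: 20 + 18 − 3 = 35
  between Q3 and L5: 18 + 23 − 11 = 30
  between L5 and M1: 23 + 30 − 10 = 43
  between M1 and DC: 30 + 20 − 14 = 36
Cheapest insertion is between Q3 and L5, adding 30.
New total = 38 + 30 = 68.

+30 km — insert R1 between Q3 and L5.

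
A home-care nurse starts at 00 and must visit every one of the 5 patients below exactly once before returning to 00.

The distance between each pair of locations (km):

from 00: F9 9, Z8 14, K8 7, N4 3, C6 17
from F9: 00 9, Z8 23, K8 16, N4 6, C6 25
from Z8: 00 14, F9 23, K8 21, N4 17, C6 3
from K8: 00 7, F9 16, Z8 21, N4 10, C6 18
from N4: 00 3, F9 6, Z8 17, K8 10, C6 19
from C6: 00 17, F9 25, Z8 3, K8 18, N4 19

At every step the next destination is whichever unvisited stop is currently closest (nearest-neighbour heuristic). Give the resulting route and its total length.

At 00 the remaining stops are N4 3, K8 7, F9 9, Z8 14, C6 17; go to N4.
At N4 the remaining stops are F9 6, K8 10, Z8 17, C6 19; go to F9.
At F9 the remaining stops are K8 16, Z8 23, C6 25; go to K8.
At K8 the remaining stops are C6 18, Z8 21; go to C6.
At C6 the remaining stops are Z8 3; go to Z8.
Return Z8→00: 14.
Total = 3 + 6 + 16 + 18 + 3 + 14 = 60.

Total distance 60 km via the nearest-neighbour route 00 → N4 → F9 → K8 → C6 → Z8 → 00.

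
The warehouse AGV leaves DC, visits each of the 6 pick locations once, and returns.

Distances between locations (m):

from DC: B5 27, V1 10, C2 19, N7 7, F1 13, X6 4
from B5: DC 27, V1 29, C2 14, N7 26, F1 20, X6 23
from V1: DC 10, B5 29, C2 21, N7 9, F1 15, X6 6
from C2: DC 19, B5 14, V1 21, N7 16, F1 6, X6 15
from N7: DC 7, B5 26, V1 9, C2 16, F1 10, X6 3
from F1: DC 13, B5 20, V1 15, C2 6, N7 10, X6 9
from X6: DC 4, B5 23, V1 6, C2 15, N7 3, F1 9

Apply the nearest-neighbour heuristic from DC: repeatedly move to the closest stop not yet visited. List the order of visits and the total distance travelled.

At DC the remaining stops are X6 4, N7 7, V1 10, F1 13, C2 19, B5 27; go to X6.
At X6 the remaining stops are N7 3, V1 6, F1 9, C2 15, B5 23; go to N7.
At N7 the remaining stops are V1 9, F1 10, C2 16, B5 26; go to V1.
At V1 the remaining stops are F1 15, C2 21, B5 29; go to F1.
At F1 the remaining stops are C2 6, B5 20; go to C2.
At C2 the remaining stops are B5 14; go to B5.
Return B5→DC: 27.
Total = 4 + 3 + 9 + 15 + 6 + 14 + 27 = 78.

Nearest-neighbour total = 78 m; route DC → X6 → N7 → V1 → F1 → C2 → B5 → DC.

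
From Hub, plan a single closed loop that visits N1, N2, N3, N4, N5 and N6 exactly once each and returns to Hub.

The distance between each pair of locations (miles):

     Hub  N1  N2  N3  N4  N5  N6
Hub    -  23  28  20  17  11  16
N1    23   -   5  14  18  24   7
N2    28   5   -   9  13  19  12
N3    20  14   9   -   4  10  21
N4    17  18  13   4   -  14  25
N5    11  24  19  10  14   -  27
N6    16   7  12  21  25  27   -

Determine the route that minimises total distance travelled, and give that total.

There are 360 distinct closed tours to check (reversals are equivalent).
Hub→N1→N2→N3→N4→N5→N6→Hub: 23+5+9+4+14+27+16 = 98
Hub→N1→N2→N3→N4→N6→N5→Hub: 23+5+9+4+25+27+11 = 104
Hub→N1→N2→N3→N5→N4→N6→Hub: 23+5+9+10+14+25+16 = 102
Hub→N1→N2→N3→N5→N6→N4→Hub: 23+5+9+10+27+25+17 = 116
Hub→N1→N2→N3→N6→N4→N5→Hub: 23+5+9+21+25+14+11 = 108
Hub→N1→N2→N3→N6→N5→N4→Hub: 23+5+9+21+27+14+17 = 116
Hub→N1→N2→N4→N3→N5→N6→Hub: 23+5+13+4+10+27+16 = 98
Hub→N1→N2→N4→N3→N6→N5→Hub: 23+5+13+4+21+27+11 = 104
… (352 more)
Hub→N5→N3→N4→N2→N1→N6→Hub: 11+10+4+13+5+7+16 = 66  ← best
The minimum is 66.
One optimal route: Hub → N5 → N3 → N4 → N2 → N1 → N6 → Hub (or its reverse).

Shortest round trip = 66 miles.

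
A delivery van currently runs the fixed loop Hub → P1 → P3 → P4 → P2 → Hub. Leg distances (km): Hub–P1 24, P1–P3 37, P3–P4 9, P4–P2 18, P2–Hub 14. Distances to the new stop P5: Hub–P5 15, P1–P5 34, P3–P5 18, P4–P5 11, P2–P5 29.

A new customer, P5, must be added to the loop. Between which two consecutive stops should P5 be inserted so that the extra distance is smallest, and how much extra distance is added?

Insertion cost between consecutive stops i–j is d(i,P5) + d(P5,j) − d(i,j):
  between Hub and P1: 15 + 34 − 24 = 25
  between P1 and P3: 34 + 18 − 37 = 15
  between P3 and P4: 18 + 11 − 9 = 20
  between P4 and P2: 11 + 29 − 18 = 22
  between P2 and Hub: 29 + 15 − 14 = 30
Cheapest insertion is between P1 and P3, adding 15.
New total = 102 + 15 = 117.

+15 km — insert P5 between P1 and P3.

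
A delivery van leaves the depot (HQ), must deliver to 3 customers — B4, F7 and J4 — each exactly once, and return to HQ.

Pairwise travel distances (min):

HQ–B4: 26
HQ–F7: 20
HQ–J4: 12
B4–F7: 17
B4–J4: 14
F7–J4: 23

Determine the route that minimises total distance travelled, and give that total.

With 3 stops there are 3!/2 = 3 distinct round trips (a route and its reverse cost the same).
HQ → B4 → F7 → J4 → HQ: 26+17+23+12 = 78
HQ → B4 → J4 → F7 → HQ: 26+14+23+20 = 83
HQ → F7 → B4 → J4 → HQ: 20+17+14+12 = 63
The minimum is 63.
One optimal route: HQ → F7 → B4 → J4 → HQ (or its reverse).

Shortest round trip = 63 min.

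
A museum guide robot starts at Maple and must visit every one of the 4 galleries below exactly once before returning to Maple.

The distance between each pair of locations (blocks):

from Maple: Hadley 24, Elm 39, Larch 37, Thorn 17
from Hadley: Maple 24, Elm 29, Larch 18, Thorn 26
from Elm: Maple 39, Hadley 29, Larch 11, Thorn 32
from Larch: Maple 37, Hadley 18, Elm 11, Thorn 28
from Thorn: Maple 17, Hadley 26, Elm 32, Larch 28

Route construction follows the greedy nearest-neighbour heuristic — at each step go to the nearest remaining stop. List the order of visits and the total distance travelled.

Nearest-neighbour total = 111 blocks; route Maple → Thorn → Hadley → Larch → Elm → Maple.

Maple → [Thorn:17 / Hadley:24 / Larch:37 / Elm:39] → Thorn (17)
Thorn → [Hadley:26 / Larch:28 / Elm:32] → Hadley (26)
Hadley → [Larch:18 / Elm:29] → Larch (18)
Larch → [Elm:11] → Elm (11)
Return Elm→Maple: 39.
Total = 17 + 26 + 18 + 11 + 39 = 111.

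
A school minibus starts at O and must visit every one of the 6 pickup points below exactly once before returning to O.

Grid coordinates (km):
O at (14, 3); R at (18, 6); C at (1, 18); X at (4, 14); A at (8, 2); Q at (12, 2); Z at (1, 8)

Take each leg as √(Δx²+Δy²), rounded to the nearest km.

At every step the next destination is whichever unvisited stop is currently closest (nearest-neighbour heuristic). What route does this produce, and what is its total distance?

Nearest-neighbour total = 53 km; route O → Q → A → Z → X → C → R → O.

O → [Q:2 / R:5 / A:6 / Z:14 / X:15 / C:20] → Q (2)
Q → [A:4 / R:7 / Z:13 / X:14 / C:19] → A (4)
A → [Z:9 / R:11 / X:13 / C:17] → Z (9)
Z → [X:7 / C:10 / R:17] → X (7)
X → [C:5 / R:16] → C (5)
C → [R:21] → R (21)
Return R→O: 5.
Total = 2 + 4 + 9 + 7 + 5 + 21 + 5 = 53.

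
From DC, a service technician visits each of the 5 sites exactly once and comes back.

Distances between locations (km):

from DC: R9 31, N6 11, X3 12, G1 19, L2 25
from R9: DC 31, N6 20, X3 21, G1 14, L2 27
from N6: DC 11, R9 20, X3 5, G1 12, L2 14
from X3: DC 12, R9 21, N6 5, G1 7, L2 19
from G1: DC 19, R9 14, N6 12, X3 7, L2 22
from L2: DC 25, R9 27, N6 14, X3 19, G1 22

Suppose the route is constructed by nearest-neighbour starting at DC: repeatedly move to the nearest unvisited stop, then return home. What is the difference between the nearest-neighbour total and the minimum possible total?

The nearest-neighbour route is 4 km longer than optimal.

From DC: N6=11, X3=12, G1=19, L2=25, R9=31 → choose N6 (11).
From N6: X3=5, G1=12, L2=14, R9=20 → choose X3 (5).
From X3: G1=7, L2=19, R9=21 → choose G1 (7).
From G1: R9=14, L2=22 → choose R9 (14).
From R9: L2=27 → choose L2 (27).
NN route DC → N6 → X3 → G1 → R9 → L2 → DC costs 89.
Optimal: DC → N6 → L2 → R9 → G1 → X3 → DC costs 85 (by enumerating all 60 distinct tours).
Excess = 89 − 85 = 4.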